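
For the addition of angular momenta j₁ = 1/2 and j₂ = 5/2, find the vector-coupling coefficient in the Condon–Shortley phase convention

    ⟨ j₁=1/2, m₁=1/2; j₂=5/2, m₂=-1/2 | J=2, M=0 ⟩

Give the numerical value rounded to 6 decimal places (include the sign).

triangle: 1!·0!·4!/6! = 24/720
(j±m)!: 1!·0!·2!·3!·2!·2! = 48
prefactor² = (2J+1)·Δ·N² = 8
  k=0: +1/(0!·1!·0!·2!·0!·2!) = 1/4
Σ = 1/4  ⇒  CG² = 8·1/4² = 1/2
CG = +√(1/2) = +0.707107

+0.707107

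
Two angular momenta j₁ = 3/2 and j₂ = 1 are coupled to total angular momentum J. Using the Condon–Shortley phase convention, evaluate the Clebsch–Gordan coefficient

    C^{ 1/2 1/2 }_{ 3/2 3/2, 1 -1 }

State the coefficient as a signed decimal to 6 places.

+0.707107

triangle: 2!×1!×0!/4! = 2/24
(j±m)!: 3!×0!×0!×2!×1!×0! = 12
prefactor² = (2J+1)×Δ×N² = 2
  k=0: +1/(0!×2!×0!×0!×1!×0!) = 1/2
Σ = 1/2  ⇒  CG² = 2×1/2² = 1/2
CG = +√(1/2) = +0.707107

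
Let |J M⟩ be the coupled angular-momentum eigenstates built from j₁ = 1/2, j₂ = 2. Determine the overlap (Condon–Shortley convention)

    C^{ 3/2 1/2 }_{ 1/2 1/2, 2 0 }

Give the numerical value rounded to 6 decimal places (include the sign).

+√(2/5) = +0.632456

√[4·1!0!3!/5! · 1!0!2!2!2!1!] = √(8/5)
  +(−1)^0/∏(0,1,0,2,0,1)! = 1/2  (running 1/2)
⟨..|..⟩ = √(8/5)·(1/2) = +0.632456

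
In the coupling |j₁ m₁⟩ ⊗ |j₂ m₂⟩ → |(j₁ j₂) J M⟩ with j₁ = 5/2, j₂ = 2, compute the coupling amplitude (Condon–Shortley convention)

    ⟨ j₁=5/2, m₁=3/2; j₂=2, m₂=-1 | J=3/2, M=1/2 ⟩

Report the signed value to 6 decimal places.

√[4·3!2!1!/7! · 4!1!1!3!2!1!] = √(96/35)
  +(−1)^0/∏(0,3,1,1,1,0)! = 1/6  (running 1/6)
  +(−1)^1/∏(1,2,0,0,2,1)! = -1/4  (running -1/12)
⟨..|..⟩ = √(96/35)·(-1/12) = -0.138013

-0.138013  (= −√(2/105))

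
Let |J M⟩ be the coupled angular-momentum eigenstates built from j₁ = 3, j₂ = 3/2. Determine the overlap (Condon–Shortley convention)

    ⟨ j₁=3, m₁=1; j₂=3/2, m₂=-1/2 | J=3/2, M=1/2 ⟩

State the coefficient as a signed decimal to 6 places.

triangle: 3!·3!·0!/7! = 36/5040
(j±m)!: 4!·2!·1!·2!·2!·1! = 192
prefactor² = (2J+1)·Δ·N² = 192/35
  k=1: −1/(1!·2!·1!·0!·2!·0!) = -1/4
Σ = -1/4  ⇒  CG² = 192/35·(-1/4)² = 12/35
CG = −√(12/35) = -0.585540

-0.585540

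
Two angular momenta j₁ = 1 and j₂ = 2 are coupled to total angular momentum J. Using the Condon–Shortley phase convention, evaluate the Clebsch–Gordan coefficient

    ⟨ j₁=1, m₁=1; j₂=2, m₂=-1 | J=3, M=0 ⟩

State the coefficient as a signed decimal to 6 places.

+0.447214  (= +√(1/5))

√[7·0!2!4!/7! · 2!0!1!3!3!3!] = √(144/5)
  +(−1)^0/∏(0,0,0,1,2,3)! = 1/12  (running 1/12)
⟨..|..⟩ = √(144/5)·(1/12) = +0.447214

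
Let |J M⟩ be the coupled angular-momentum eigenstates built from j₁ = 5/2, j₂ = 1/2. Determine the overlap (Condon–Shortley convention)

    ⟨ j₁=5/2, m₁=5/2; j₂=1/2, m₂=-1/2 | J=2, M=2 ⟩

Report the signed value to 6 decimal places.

triangle: 1!×4!×0!/6! = 24/720
(j±m)!: 5!×0!×0!×1!×4!×0! = 2880
prefactor² = (2J+1)×Δ×N² = 480
  k=0: +1/(0!×1!×0!×0!×4!×0!) = 1/24
Σ = 1/24  ⇒  CG² = 480×1/24² = 5/6
CG = +√(5/6) = +0.912871

+0.912871  (= +√(5/6))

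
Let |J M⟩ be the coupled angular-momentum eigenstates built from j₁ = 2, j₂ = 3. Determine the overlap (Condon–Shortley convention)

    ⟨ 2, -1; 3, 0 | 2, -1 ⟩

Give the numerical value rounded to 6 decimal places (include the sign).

+0.534522

j₁+j₂−J=3  J+j₁−j₂=1  J−j₁+j₂=3  j₁+j₂+J+1=8
(j₁±m₁, j₂±m₂, J±M) = (1,3,3,3,1,3)
P² = 81/14
sum k=2..3:
  [2] +1/4 = 1/4
  [3] −1/36 = -1/36
S = 2/9
C² = P²·S² = 2/7 ; C = +0.534522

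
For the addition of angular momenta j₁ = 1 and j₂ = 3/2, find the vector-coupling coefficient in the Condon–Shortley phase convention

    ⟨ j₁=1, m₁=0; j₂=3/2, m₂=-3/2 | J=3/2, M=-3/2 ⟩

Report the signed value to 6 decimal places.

+0.774597

j₁+j₂−J=1  J+j₁−j₂=1  J−j₁+j₂=2  j₁+j₂+J+1=5
(j₁±m₁, j₂±m₂, J±M) = (1,1,0,3,0,3)
P² = 12/5
sum k=0..0:
  [0] +1/2 = 1/2
S = 1/2
C² = P²·S² = 3/5 ; C = +0.774597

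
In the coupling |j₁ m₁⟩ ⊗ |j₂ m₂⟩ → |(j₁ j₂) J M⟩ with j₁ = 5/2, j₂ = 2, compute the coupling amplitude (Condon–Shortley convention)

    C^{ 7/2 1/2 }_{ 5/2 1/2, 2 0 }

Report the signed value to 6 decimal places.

+√(4/105) ≈ +0.195180

triangle: 1!×4!×3!/9! = 144/362880
(j±m)!: 3!×2!×2!×2!×4!×3! = 6912
prefactor² = (2J+1)×Δ×N² = 768/35
  k=0: +1/(0!×1!×2!×2!×2!×1!) = 1/8
  k=1: −1/(1!×0!×1!×1!×3!×2!) = -1/12
Σ = 1/24  ⇒  CG² = 768/35×1/24² = 4/105
CG = +√(4/105) = +0.195180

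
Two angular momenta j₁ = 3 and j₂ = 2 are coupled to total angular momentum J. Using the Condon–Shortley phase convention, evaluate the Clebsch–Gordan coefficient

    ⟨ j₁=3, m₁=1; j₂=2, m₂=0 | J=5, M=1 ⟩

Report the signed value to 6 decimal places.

√[11·0!6!4!/11! · 4!2!2!2!6!4!] = √(110592/7)
  +(−1)^0/∏(0,0,2,2,4,2)! = 1/192  (running 1/192)
⟨..|..⟩ = √(110592/7)·(1/192) = +0.654654

+√(3/7) = +0.654654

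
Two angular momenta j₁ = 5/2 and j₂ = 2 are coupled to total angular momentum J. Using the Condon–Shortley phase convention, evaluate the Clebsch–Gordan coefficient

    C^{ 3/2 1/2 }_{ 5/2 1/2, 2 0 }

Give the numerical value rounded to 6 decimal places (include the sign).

-0.239046

√[4·3!2!1!/7! · 3!2!2!2!2!1!] = √(32/35)
  +(−1)^1/∏(1,2,1,1,1,0)! = -1/2  (running -1/2)
  +(−1)^2/∏(2,1,0,0,2,1)! = 1/4  (running -1/4)
⟨..|..⟩ = √(32/35)·(-1/4) = -0.239046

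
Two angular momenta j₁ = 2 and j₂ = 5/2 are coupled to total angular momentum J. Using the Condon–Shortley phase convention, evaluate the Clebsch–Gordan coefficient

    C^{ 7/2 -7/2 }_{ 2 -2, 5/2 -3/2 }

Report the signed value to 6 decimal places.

−√(4/9) ≈ -0.666667

triangle: 1!×3!×4!/9! = 144/362880
(j±m)!: 0!×4!×1!×4!×0!×7! = 2903040
prefactor² = (2J+1)×Δ×N² = 9216
  k=1: −1/(1!×0!×3!×0!×0!×4!) = -1/144
Σ = -1/144  ⇒  CG² = 9216×(-1/144)² = 4/9
CG = −√(4/9) = -0.666667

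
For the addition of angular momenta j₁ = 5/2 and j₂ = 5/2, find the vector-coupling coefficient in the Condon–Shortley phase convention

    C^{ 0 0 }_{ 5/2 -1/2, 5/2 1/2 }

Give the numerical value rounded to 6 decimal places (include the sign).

√[1·5!0!0!/6! · 2!3!3!2!0!0!] = √(24)
  +(−1)^3/∏(3,2,0,0,0,0)! = -1/12  (running -1/12)
⟨..|..⟩ = √(24)·(-1/12) = -0.408248

-0.408248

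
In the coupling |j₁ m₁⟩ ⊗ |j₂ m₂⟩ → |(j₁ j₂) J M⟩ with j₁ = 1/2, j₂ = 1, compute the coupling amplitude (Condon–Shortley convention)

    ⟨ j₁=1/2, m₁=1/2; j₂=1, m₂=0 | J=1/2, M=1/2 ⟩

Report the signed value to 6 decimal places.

√[2·1!0!1!/3! · 1!0!1!1!1!0!] = √(1/3)
  +(−1)^0/∏(0,1,0,1,0,0)! = 1  (running 1)
⟨..|..⟩ = √(1/3)·(1) = +0.577350

+√(1/3) ≈ +0.577350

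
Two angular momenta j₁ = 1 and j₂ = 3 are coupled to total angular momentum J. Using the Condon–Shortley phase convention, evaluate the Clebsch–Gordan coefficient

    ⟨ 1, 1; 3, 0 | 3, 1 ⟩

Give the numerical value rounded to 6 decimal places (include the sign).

+0.707107

j₁+j₂−J=1  J+j₁−j₂=1  J−j₁+j₂=5  j₁+j₂+J+1=8
(j₁±m₁, j₂±m₂, J±M) = (2,0,3,3,4,2)
P² = 72
sum k=0..0:
  [0] +1/12 = 1/12
S = 1/12
C² = P²·S² = 1/2 ; C = +0.707107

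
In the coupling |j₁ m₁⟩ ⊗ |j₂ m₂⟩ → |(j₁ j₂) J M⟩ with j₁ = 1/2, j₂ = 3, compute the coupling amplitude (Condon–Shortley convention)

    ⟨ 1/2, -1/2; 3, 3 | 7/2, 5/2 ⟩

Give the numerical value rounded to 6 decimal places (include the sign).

triangle: 0!*1!*6!/8! = 720/40320
(j±m)!: 0!*1!*6!*0!*6!*1! = 518400
prefactor² = (2J+1)*Δ*N² = 518400/7
  k=0: +1/(0!*0!*1!*6!*0!*0!) = 1/720
Σ = 1/720  ⇒  CG² = 518400/7*1/720² = 1/7
CG = +√(1/7) = +0.377964

+√(1/7) ≈ +0.377964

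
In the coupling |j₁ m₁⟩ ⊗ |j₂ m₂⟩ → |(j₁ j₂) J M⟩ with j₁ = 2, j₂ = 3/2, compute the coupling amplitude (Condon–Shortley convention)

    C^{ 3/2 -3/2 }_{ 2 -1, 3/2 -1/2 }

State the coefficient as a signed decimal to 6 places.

√[4·2!2!1!/6! · 1!3!1!2!0!3!] = √(8/5)
  +(−1)^1/∏(1,1,2,0,0,1)! = -1/2  (running -1/2)
⟨..|..⟩ = √(8/5)·(-1/2) = -0.632456

−√(2/5) ≈ -0.632456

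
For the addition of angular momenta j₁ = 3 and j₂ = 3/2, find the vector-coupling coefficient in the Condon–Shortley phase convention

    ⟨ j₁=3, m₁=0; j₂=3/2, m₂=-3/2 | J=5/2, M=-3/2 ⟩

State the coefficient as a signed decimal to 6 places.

triangle: 2!·4!·1!/8! = 48/40320
(j±m)!: 3!·3!·0!·3!·1!·4! = 5184
prefactor² = (2J+1)·Δ·N² = 1296/35
  k=0: +1/(0!·2!·3!·0!·1!·1!) = 1/12
Σ = 1/12  ⇒  CG² = 1296/35·1/12² = 9/35
CG = +√(9/35) = +0.507093

+√(9/35) = +0.507093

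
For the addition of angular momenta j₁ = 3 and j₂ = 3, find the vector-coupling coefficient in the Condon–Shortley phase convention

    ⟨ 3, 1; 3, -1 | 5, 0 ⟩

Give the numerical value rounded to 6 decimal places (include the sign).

+√(25/84) = +0.545545

triangle: 1!*5!*5!/12! = 14400/479001600
(j±m)!: 4!*2!*2!*4!*5!*5! = 33177600
prefactor² = (2J+1)*Δ*N² = 76800/7
  k=0: +1/(0!*1!*2!*2!*3!*3!) = 1/144
  k=1: −1/(1!*0!*1!*1!*4!*4!) = -1/576
Σ = 1/192  ⇒  CG² = 76800/7*1/192² = 25/84
CG = +√(25/84) = +0.545545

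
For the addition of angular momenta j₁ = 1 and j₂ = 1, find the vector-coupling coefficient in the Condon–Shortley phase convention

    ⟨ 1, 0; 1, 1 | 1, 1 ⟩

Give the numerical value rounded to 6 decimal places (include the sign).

−√(1/2) ≈ -0.707107

triangle: 1!·1!·1!/4! = 1/24
(j±m)!: 1!·1!·2!·0!·2!·0! = 4
prefactor² = (2J+1)·Δ·N² = 1/2
  k=1: −1/(1!·0!·0!·1!·1!·0!) = -1
Σ = -1  ⇒  CG² = 1/2·(-1)² = 1/2
CG = −√(1/2) = -0.707107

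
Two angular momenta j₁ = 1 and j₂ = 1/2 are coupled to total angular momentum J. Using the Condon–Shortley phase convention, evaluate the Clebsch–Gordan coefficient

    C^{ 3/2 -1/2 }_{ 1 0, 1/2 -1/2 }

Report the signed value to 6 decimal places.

+√(2/3) ≈ +0.816497

j₁+j₂−J=0  J+j₁−j₂=2  J−j₁+j₂=1  j₁+j₂+J+1=4
(j₁±m₁, j₂±m₂, J±M) = (1,1,0,1,1,2)
P² = 2/3
sum k=0..0:
  [0] +1/1 = 1
S = 1
C² = P²·S² = 2/3 ; C = +0.816497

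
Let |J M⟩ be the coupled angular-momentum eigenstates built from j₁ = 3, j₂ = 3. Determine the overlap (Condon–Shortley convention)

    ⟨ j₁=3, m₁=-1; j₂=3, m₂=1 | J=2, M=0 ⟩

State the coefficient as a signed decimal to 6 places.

-0.327327  (= −√(3/28))

triangle: 4!·2!·2!/9! = 96/362880
(j±m)!: 2!·4!·4!·2!·2!·2! = 9216
prefactor² = (2J+1)·Δ·N² = 256/21
  k=2: +1/(2!·2!·2!·2!·0!·0!) = 1/16
  k=3: −1/(3!·1!·1!·1!·1!·1!) = -1/6
  k=4: +1/(4!·0!·0!·0!·2!·2!) = 1/96
Σ = -3/32  ⇒  CG² = 256/21·(-3/32)² = 3/28
CG = −√(3/28) = -0.327327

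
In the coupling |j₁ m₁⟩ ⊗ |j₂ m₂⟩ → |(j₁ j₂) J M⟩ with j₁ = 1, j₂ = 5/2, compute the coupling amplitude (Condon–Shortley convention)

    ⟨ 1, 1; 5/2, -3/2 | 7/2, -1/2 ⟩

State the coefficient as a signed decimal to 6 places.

√[8·0!2!5!/8! · 2!0!1!4!3!4!] = √(2304/7)
  +(−1)^0/∏(0,0,0,1,2,4)! = 1/48  (running 1/48)
⟨..|..⟩ = √(2304/7)·(1/48) = +0.377964

+0.377964  (= +√(1/7))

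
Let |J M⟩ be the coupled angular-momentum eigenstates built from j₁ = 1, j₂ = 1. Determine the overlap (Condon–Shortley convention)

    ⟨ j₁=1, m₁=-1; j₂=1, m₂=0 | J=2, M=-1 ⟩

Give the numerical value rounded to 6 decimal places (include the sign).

√[5·0!2!2!/5! · 0!2!1!1!1!3!] = √(2)
  +(−1)^0/∏(0,0,2,1,0,1)! = 1/2  (running 1/2)
⟨..|..⟩ = √(2)·(1/2) = +0.707107

+√(1/2) = +0.707107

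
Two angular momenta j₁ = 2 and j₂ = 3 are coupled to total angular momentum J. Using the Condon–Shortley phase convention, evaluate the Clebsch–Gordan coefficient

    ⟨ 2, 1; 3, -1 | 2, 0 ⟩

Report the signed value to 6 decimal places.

√[5·3!1!3!/8! · 3!1!2!4!2!2!] = √(36/7)
  +(−1)^0/∏(0,3,1,2,0,1)! = 1/12  (running 1/12)
  +(−1)^1/∏(1,2,0,1,1,2)! = -1/4  (running -1/6)
⟨..|..⟩ = √(36/7)·(-1/6) = -0.377964

-0.377964  (= −√(1/7))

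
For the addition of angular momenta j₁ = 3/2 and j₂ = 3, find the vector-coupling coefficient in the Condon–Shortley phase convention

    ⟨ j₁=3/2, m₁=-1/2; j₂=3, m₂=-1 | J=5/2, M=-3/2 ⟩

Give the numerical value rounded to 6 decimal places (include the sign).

√[6·2!1!4!/8! · 1!2!2!4!1!4!] = √(576/35)
  +(−1)^1/∏(1,1,1,1,0,3)! = -1/6  (running -1/6)
  +(−1)^2/∏(2,0,0,0,1,4)! = 1/48  (running -7/48)
⟨..|..⟩ = √(576/35)·(-7/48) = -0.591608

-0.591608  (= −√(7/20))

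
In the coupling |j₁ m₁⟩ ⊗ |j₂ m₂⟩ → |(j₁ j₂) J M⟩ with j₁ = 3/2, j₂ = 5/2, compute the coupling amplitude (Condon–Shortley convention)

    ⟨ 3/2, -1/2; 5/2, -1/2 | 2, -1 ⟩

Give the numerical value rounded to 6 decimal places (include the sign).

−√(25/84) = -0.545545

triangle: 2!·1!·3!/7! = 12/5040
(j±m)!: 1!·2!·2!·3!·1!·3! = 144
prefactor² = (2J+1)·Δ·N² = 12/7
  k=1: −1/(1!·1!·1!·1!·0!·2!) = -1/2
  k=2: +1/(2!·0!·0!·0!·1!·3!) = 1/12
Σ = -5/12  ⇒  CG² = 12/7·(-5/12)² = 25/84
CG = −√(25/84) = -0.545545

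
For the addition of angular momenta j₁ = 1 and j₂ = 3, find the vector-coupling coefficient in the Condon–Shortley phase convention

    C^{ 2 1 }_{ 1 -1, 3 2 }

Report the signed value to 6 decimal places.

√[5·2!0!4!/7! · 0!2!5!1!3!1!] = √(480/7)
  +(−1)^2/∏(2,0,0,3,0,1)! = 1/12  (running 1/12)
⟨..|..⟩ = √(480/7)·(1/12) = +0.690066

+√(10/21) = +0.690066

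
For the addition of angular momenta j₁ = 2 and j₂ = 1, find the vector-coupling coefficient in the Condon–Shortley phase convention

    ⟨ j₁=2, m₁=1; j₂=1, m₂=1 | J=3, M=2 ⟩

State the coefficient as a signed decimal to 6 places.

√[7·0!4!2!/7! · 3!1!2!0!5!1!] = √(96)
  +(−1)^0/∏(0,0,1,2,3,0)! = 1/12  (running 1/12)
⟨..|..⟩ = √(96)·(1/12) = +0.816497

+√(2/3) ≈ +0.816497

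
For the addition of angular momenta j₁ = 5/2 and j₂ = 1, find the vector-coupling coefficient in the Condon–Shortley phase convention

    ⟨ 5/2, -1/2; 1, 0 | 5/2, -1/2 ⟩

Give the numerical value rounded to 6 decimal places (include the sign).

√[6·1!4!1!/7! · 2!3!1!1!2!3!] = √(144/35)
  +(−1)^0/∏(0,1,3,1,1,0)! = 1/6  (running 1/6)
  +(−1)^1/∏(1,0,2,0,2,1)! = -1/4  (running -1/12)
⟨..|..⟩ = √(144/35)·(-1/12) = -0.169031

−√(1/35) ≈ -0.169031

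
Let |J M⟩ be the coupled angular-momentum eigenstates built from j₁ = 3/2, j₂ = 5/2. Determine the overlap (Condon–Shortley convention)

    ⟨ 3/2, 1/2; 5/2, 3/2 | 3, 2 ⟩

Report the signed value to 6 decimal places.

j₁+j₂−J=1  J+j₁−j₂=2  J−j₁+j₂=4  j₁+j₂+J+1=8
(j₁±m₁, j₂±m₂, J±M) = (2,1,4,1,5,1)
P² = 48
sum k=0..1:
  [0] +1/24 = 1/24
  [1] −1/12 = -1/12
S = -1/24
C² = P²·S² = 1/12 ; C = -0.288675

−√(1/12) = -0.288675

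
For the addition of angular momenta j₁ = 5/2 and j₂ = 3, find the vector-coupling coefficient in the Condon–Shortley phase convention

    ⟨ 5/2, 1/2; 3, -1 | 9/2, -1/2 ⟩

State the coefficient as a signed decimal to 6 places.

j₁+j₂−J=1  J+j₁−j₂=4  J−j₁+j₂=5  j₁+j₂+J+1=11
(j₁±m₁, j₂±m₂, J±M) = (3,2,2,4,4,5)
P² = 92160/77
sum k=0..1:
  [0] +1/48 = 1/48
  [1] −1/144 = -1/144
S = 1/72
C² = P²·S² = 160/693 ; C = +0.480500

+0.480500  (= +√(160/693))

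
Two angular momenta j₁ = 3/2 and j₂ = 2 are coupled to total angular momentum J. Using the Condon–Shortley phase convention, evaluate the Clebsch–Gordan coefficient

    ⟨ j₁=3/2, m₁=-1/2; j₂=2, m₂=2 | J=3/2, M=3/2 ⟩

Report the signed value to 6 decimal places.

+0.632456

j₁+j₂−J=2  J+j₁−j₂=1  J−j₁+j₂=2  j₁+j₂+J+1=6
(j₁±m₁, j₂±m₂, J±M) = (1,2,4,0,3,0)
P² = 32/5
sum k=2..2:
  [2] +1/4 = 1/4
S = 1/4
C² = P²·S² = 2/5 ; C = +0.632456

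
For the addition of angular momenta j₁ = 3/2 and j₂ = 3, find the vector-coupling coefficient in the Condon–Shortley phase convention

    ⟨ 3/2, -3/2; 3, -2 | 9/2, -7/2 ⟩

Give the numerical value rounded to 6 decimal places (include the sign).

+0.816497

√[10·0!3!6!/10! · 0!3!1!5!1!8!] = √(345600)
  +(−1)^0/∏(0,0,3,1,0,5)! = 1/720  (running 1/720)
⟨..|..⟩ = √(345600)·(1/720) = +0.816497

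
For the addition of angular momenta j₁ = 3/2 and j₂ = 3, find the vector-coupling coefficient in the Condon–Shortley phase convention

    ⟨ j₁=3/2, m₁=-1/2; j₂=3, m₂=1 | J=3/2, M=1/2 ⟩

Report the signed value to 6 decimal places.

triangle: 3!·0!·3!/7! = 36/5040
(j±m)!: 1!·2!·4!·2!·2!·1! = 192
prefactor² = (2J+1)·Δ·N² = 192/35
  k=2: +1/(2!·1!·0!·2!·0!·1!) = 1/4
Σ = 1/4  ⇒  CG² = 192/35·1/4² = 12/35
CG = +√(12/35) = +0.585540

+0.585540  (= +√(12/35))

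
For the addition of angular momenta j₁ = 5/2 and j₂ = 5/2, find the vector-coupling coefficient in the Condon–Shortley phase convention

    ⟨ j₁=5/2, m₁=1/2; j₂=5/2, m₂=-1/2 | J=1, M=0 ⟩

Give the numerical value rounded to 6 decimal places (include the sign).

+√(1/70) = +0.119523

j₁+j₂−J=4  J+j₁−j₂=1  J−j₁+j₂=1  j₁+j₂+J+1=7
(j₁±m₁, j₂±m₂, J±M) = (3,2,2,3,1,1)
P² = 72/35
sum k=1..2:
  [1] −1/6 = -1/6
  [2] +1/4 = 1/4
S = 1/12
C² = P²·S² = 1/70 ; C = +0.119523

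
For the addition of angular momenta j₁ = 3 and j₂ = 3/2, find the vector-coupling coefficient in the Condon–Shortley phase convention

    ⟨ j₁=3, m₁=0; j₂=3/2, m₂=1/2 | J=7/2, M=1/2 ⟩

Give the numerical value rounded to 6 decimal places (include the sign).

-0.308607  (= −√(2/21))

triangle: 1!*5!*2!/9! = 240/362880
(j±m)!: 3!*3!*2!*1!*4!*3! = 10368
prefactor² = (2J+1)*Δ*N² = 384/7
  k=0: +1/(0!*1!*3!*2!*2!*0!) = 1/24
  k=1: −1/(1!*0!*2!*1!*3!*1!) = -1/12
Σ = -1/24  ⇒  CG² = 384/7*(-1/24)² = 2/21
CG = −√(2/21) = -0.308607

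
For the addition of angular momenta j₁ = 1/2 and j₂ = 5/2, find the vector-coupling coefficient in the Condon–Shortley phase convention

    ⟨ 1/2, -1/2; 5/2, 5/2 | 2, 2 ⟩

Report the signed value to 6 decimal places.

j₁+j₂−J=1  J+j₁−j₂=0  J−j₁+j₂=4  j₁+j₂+J+1=6
(j₁±m₁, j₂±m₂, J±M) = (0,1,5,0,4,0)
P² = 480
sum k=1..1:
  [1] −1/24 = -1/24
S = -1/24
C² = P²·S² = 5/6 ; C = -0.912871

-0.912871  (= −√(5/6))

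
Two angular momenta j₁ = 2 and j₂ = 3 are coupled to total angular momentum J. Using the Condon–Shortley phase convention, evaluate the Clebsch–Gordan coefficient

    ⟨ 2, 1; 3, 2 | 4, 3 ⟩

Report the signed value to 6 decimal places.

−√(1/20) = -0.223607

j₁+j₂−J=1  J+j₁−j₂=3  J−j₁+j₂=5  j₁+j₂+J+1=10
(j₁±m₁, j₂±m₂, J±M) = (3,1,5,1,7,1)
P² = 6480
sum k=0..1:
  [0] +1/240 = 1/240
  [1] −1/144 = -1/144
S = -1/360
C² = P²·S² = 1/20 ; C = -0.223607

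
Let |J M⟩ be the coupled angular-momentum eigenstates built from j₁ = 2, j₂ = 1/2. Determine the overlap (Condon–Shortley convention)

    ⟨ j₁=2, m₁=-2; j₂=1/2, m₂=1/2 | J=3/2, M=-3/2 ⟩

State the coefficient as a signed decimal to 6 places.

−√(4/5) ≈ -0.894427

√[4·1!3!0!/5! · 0!4!1!0!0!3!] = √(144/5)
  +(−1)^1/∏(1,0,3,0,0,0)! = -1/6  (running -1/6)
⟨..|..⟩ = √(144/5)·(-1/6) = -0.894427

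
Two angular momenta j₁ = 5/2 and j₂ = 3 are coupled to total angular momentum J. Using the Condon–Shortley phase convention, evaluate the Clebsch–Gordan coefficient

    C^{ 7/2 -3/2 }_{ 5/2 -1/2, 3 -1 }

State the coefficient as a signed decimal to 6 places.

triangle: 2!·3!·4!/10! = 288/3628800
(j±m)!: 2!·3!·2!·4!·2!·5! = 138240
prefactor² = (2J+1)·Δ·N² = 3072/35
  k=0: +1/(0!·2!·3!·2!·0!·2!) = 1/48
  k=1: −1/(1!·1!·2!·1!·1!·3!) = -1/12
  k=2: +1/(2!·0!·1!·0!·2!·4!) = 1/96
Σ = -5/96  ⇒  CG² = 3072/35·(-5/96)² = 5/21
CG = −√(5/21) = -0.487950

-0.487950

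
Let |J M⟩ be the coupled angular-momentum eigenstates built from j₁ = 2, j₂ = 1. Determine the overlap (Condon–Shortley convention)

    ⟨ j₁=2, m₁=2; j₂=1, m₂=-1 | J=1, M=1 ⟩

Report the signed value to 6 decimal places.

+0.774597

triangle: 2!·2!·0!/5! = 4/120
(j±m)!: 4!·0!·0!·2!·2!·0! = 96
prefactor² = (2J+1)·Δ·N² = 48/5
  k=0: +1/(0!·2!·0!·0!·2!·0!) = 1/4
Σ = 1/4  ⇒  CG² = 48/5·1/4² = 3/5
CG = +√(3/5) = +0.774597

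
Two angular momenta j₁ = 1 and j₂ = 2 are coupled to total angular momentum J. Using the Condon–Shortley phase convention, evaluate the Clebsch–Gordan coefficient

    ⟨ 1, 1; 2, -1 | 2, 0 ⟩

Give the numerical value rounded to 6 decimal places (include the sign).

+√(1/2) = +0.707107

√[5·1!1!3!/6! · 2!0!1!3!2!2!] = √(2)
  +(−1)^0/∏(0,1,0,1,1,2)! = 1/2  (running 1/2)
⟨..|..⟩ = √(2)·(1/2) = +0.707107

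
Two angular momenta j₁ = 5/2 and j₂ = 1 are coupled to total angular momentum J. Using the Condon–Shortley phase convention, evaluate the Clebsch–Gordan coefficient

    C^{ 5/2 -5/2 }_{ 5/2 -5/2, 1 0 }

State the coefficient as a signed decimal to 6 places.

triangle: 1!·4!·1!/7! = 24/5040
(j±m)!: 0!·5!·1!·1!·0!·5! = 14400
prefactor² = (2J+1)·Δ·N² = 2880/7
  k=1: −1/(1!·0!·4!·0!·0!·1!) = -1/24
Σ = -1/24  ⇒  CG² = 2880/7·(-1/24)² = 5/7
CG = −√(5/7) = -0.845154

-0.845154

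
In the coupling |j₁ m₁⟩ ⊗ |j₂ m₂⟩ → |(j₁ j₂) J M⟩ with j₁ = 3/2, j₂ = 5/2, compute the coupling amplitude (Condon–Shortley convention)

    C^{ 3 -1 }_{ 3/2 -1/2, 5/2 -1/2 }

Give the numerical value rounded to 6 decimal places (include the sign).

−√(1/60) = -0.129099

triangle: 1!·2!·4!/8! = 48/40320
(j±m)!: 1!·2!·2!·3!·2!·4! = 1152
prefactor² = (2J+1)·Δ·N² = 48/5
  k=0: +1/(0!·1!·2!·2!·0!·2!) = 1/8
  k=1: −1/(1!·0!·1!·1!·1!·3!) = -1/6
Σ = -1/24  ⇒  CG² = 48/5·(-1/24)² = 1/60
CG = −√(1/60) = -0.129099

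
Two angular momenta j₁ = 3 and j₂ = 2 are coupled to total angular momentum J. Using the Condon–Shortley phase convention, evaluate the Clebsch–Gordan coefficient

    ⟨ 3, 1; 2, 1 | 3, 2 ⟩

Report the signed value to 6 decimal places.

−√(1/4) = -0.500000

triangle: 2!*4!*2!/9! = 96/362880
(j±m)!: 4!*2!*3!*1!*5!*1! = 34560
prefactor² = (2J+1)*Δ*N² = 64
  k=1: −1/(1!*1!*1!*2!*3!*0!) = -1/12
  k=2: +1/(2!*0!*0!*1!*4!*1!) = 1/48
Σ = -1/16  ⇒  CG² = 64*(-1/16)² = 1/4
CG = −√(1/4) = -0.500000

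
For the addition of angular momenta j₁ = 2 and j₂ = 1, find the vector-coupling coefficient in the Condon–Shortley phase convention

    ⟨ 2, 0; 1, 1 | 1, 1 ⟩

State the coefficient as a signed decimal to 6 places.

+√(1/10) = +0.316228

j₁+j₂−J=2  J+j₁−j₂=2  J−j₁+j₂=0  j₁+j₂+J+1=5
(j₁±m₁, j₂±m₂, J±M) = (2,2,2,0,2,0)
P² = 8/5
sum k=2..2:
  [2] +1/4 = 1/4
S = 1/4
C² = P²·S² = 1/10 ; C = +0.316228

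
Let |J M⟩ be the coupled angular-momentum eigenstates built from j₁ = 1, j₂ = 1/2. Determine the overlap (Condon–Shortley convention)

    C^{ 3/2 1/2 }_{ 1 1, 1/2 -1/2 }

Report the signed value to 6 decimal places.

+0.577350  (= +√(1/3))

√[4·0!2!1!/4! · 2!0!0!1!2!1!] = √(4/3)
  +(−1)^0/∏(0,0,0,0,2,1)! = 1/2  (running 1/2)
⟨..|..⟩ = √(4/3)·(1/2) = +0.577350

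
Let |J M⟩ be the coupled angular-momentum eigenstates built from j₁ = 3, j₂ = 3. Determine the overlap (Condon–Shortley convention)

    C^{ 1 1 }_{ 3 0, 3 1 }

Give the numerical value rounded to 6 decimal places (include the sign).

triangle: 5!·1!·1!/8! = 120/40320
(j±m)!: 3!·3!·4!·2!·2!·0! = 3456
prefactor² = (2J+1)·Δ·N² = 216/7
  k=3: −1/(3!·2!·0!·1!·1!·0!) = -1/12
Σ = -1/12  ⇒  CG² = 216/7·(-1/12)² = 3/14
CG = −√(3/14) = -0.462910

-0.462910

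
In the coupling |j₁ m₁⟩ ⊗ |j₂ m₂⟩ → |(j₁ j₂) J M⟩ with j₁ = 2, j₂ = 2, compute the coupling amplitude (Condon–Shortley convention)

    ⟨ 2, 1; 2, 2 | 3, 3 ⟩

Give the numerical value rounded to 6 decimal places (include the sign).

-0.707107  (= −√(1/2))

j₁+j₂−J=1  J+j₁−j₂=3  J−j₁+j₂=3  j₁+j₂+J+1=8
(j₁±m₁, j₂±m₂, J±M) = (3,1,4,0,6,0)
P² = 648
sum k=1..1:
  [1] −1/36 = -1/36
S = -1/36
C² = P²·S² = 1/2 ; C = -0.707107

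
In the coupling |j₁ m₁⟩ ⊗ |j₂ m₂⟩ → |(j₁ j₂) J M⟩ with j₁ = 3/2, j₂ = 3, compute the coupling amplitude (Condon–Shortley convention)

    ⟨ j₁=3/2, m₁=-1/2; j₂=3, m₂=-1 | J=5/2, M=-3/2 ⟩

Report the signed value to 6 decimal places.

-0.591608

√[6·2!1!4!/8! · 1!2!2!4!1!4!] = √(576/35)
  +(−1)^1/∏(1,1,1,1,0,3)! = -1/6  (running -1/6)
  +(−1)^2/∏(2,0,0,0,1,4)! = 1/48  (running -7/48)
⟨..|..⟩ = √(576/35)·(-7/48) = -0.591608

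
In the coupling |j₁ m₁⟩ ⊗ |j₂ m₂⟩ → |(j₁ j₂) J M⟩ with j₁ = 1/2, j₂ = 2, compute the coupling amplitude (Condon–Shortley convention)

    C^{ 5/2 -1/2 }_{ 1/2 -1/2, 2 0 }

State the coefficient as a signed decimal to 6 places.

+0.774597  (= +√(3/5))

j₁+j₂−J=0  J+j₁−j₂=1  J−j₁+j₂=4  j₁+j₂+J+1=6
(j₁±m₁, j₂±m₂, J±M) = (0,1,2,2,2,3)
P² = 48/5
sum k=0..0:
  [0] +1/4 = 1/4
S = 1/4
C² = P²·S² = 3/5 ; C = +0.774597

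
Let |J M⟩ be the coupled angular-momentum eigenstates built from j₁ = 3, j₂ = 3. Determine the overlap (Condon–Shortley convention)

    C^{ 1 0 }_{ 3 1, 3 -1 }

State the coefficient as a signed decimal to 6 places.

+√(1/28) ≈ +0.188982

√[3·5!1!1!/8! · 4!2!2!4!1!1!] = √(144/7)
  +(−1)^1/∏(1,4,1,1,0,0)! = -1/24  (running -1/24)
  +(−1)^2/∏(2,3,0,0,1,1)! = 1/12  (running 1/24)
⟨..|..⟩ = √(144/7)·(1/24) = +0.188982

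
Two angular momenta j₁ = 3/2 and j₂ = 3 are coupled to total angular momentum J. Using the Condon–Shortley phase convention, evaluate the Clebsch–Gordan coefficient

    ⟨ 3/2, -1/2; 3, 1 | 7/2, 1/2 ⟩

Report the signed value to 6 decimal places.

-0.534522  (= −√(2/7))

triangle: 1!*2!*5!/9! = 240/362880
(j±m)!: 1!*2!*4!*2!*4!*3! = 13824
prefactor² = (2J+1)*Δ*N² = 512/7
  k=0: +1/(0!*1!*2!*4!*0!*1!) = 1/48
  k=1: −1/(1!*0!*1!*3!*1!*2!) = -1/12
Σ = -1/16  ⇒  CG² = 512/7*(-1/16)² = 2/7
CG = −√(2/7) = -0.534522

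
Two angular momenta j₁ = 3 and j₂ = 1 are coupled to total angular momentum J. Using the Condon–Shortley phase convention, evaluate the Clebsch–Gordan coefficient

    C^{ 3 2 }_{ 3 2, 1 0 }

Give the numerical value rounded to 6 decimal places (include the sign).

+√(1/3) = +0.577350

√[7·1!5!1!/8! · 5!1!1!1!5!1!] = √(300)
  +(−1)^0/∏(0,1,1,1,4,0)! = 1/24  (running 1/24)
  +(−1)^1/∏(1,0,0,0,5,1)! = -1/120  (running 1/30)
⟨..|..⟩ = √(300)·(1/30) = +0.577350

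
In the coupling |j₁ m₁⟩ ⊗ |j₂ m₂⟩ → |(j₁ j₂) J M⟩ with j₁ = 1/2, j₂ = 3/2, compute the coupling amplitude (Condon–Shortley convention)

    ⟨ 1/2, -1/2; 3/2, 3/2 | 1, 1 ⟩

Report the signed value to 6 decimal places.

j₁+j₂−J=1  J+j₁−j₂=0  J−j₁+j₂=2  j₁+j₂+J+1=4
(j₁±m₁, j₂±m₂, J±M) = (0,1,3,0,2,0)
P² = 3
sum k=1..1:
  [1] −1/2 = -1/2
S = -1/2
C² = P²·S² = 3/4 ; C = -0.866025

−√(3/4) ≈ -0.866025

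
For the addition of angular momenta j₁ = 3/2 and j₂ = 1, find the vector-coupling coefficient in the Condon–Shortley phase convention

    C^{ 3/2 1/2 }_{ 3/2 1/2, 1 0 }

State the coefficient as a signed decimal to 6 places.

j₁+j₂−J=1  J+j₁−j₂=2  J−j₁+j₂=1  j₁+j₂+J+1=5
(j₁±m₁, j₂±m₂, J±M) = (2,1,1,1,2,1)
P² = 4/15
sum k=0..1:
  [0] +1/1 = 1
  [1] −1/2 = -1/2
S = 1/2
C² = P²·S² = 1/15 ; C = +0.258199

+0.258199  (= +√(1/15))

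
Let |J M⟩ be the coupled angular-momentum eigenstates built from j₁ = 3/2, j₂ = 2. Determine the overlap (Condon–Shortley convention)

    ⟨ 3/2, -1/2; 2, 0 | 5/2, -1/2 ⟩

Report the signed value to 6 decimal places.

-0.292770

j₁+j₂−J=1  J+j₁−j₂=2  J−j₁+j₂=3  j₁+j₂+J+1=7
(j₁±m₁, j₂±m₂, J±M) = (1,2,2,2,2,3)
P² = 48/35
sum k=0..1:
  [0] +1/4 = 1/4
  [1] −1/2 = -1/2
S = -1/4
C² = P²·S² = 3/35 ; C = -0.292770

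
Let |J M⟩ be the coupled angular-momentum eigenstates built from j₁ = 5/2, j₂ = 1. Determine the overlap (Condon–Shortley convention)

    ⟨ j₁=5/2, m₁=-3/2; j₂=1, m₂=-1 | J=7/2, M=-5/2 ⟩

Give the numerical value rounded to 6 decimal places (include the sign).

+√(5/7) = +0.845154

√[8·0!5!2!/8! · 1!4!0!2!1!6!] = √(11520/7)
  +(−1)^0/∏(0,0,4,0,1,2)! = 1/48  (running 1/48)
⟨..|..⟩ = √(11520/7)·(1/48) = +0.845154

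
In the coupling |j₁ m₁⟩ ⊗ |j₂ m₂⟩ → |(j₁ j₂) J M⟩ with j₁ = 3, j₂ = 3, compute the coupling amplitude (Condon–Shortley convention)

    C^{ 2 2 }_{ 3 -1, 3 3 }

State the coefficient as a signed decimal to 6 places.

√[5·4!2!2!/9! · 2!4!6!0!4!0!] = √(7680/7)
  +(−1)^4/∏(4,0,0,2,2,0)! = 1/96  (running 1/96)
⟨..|..⟩ = √(7680/7)·(1/96) = +0.345033

+√(5/42) = +0.345033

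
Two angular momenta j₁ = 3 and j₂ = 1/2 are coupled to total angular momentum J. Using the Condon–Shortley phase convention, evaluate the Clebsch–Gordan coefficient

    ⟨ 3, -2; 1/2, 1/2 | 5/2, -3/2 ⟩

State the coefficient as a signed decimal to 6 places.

-0.845154  (= −√(5/7))

√[6·1!5!0!/7! · 1!5!1!0!1!4!] = √(2880/7)
  +(−1)^1/∏(1,0,4,0,1,0)! = -1/24  (running -1/24)
⟨..|..⟩ = √(2880/7)·(-1/24) = -0.845154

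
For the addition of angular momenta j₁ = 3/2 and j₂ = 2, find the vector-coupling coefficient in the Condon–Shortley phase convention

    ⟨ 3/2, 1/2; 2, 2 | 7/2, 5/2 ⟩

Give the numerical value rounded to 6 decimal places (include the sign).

+0.654654  (= +√(3/7))

triangle: 0!×3!×4!/8! = 144/40320
(j±m)!: 2!×1!×4!×0!×6!×1! = 34560
prefactor² = (2J+1)×Δ×N² = 6912/7
  k=0: +1/(0!×0!×1!×4!×2!×0!) = 1/48
Σ = 1/48  ⇒  CG² = 6912/7×1/48² = 3/7
CG = +√(3/7) = +0.654654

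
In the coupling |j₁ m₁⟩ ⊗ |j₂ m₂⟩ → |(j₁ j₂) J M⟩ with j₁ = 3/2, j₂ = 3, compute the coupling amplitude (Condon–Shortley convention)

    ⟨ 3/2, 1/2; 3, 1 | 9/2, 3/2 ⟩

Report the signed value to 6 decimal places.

triangle: 0!·3!·6!/10! = 4320/3628800
(j±m)!: 2!·1!·4!·2!·6!·3! = 414720
prefactor² = (2J+1)·Δ·N² = 34560/7
  k=0: +1/(0!·0!·1!·4!·2!·2!) = 1/96
Σ = 1/96  ⇒  CG² = 34560/7·1/96² = 15/28
CG = +√(15/28) = +0.731925

+0.731925  (= +√(15/28))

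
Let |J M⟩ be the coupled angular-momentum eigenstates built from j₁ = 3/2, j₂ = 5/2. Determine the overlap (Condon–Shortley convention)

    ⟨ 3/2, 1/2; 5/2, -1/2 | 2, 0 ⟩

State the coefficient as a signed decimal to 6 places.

√[5·2!1!3!/7! · 2!1!2!3!2!2!] = √(8/7)
  +(−1)^0/∏(0,2,1,2,0,1)! = 1/4  (running 1/4)
  +(−1)^1/∏(1,1,0,1,1,2)! = -1/2  (running -1/4)
⟨..|..⟩ = √(8/7)·(-1/4) = -0.267261

−√(1/14) = -0.267261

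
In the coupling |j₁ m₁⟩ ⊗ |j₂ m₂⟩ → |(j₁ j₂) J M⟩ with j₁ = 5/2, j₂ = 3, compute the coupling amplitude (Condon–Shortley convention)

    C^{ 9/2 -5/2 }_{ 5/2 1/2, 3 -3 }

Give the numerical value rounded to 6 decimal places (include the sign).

+0.522233

triangle: 1!×4!×5!/11! = 2880/39916800
(j±m)!: 3!×2!×0!×6!×2!×7! = 87091200
prefactor² = (2J+1)×Δ×N² = 691200/11
  k=0: +1/(0!×1!×2!×0!×2!×5!) = 1/480
Σ = 1/480  ⇒  CG² = 691200/11×1/480² = 3/11
CG = +√(3/11) = +0.522233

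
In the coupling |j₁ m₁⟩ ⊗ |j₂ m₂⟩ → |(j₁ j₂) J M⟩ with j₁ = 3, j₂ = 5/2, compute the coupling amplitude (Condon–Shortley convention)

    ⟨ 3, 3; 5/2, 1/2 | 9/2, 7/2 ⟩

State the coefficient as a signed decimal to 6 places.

triangle: 1!*5!*4!/11! = 2880/39916800
(j±m)!: 6!*0!*3!*2!*8!*1! = 348364800
prefactor² = (2J+1)*Δ*N² = 2764800/11
  k=0: +1/(0!*1!*0!*3!*5!*1!) = 1/720
Σ = 1/720  ⇒  CG² = 2764800/11*1/720² = 16/33
CG = +√(16/33) = +0.696311

+√(16/33) ≈ +0.696311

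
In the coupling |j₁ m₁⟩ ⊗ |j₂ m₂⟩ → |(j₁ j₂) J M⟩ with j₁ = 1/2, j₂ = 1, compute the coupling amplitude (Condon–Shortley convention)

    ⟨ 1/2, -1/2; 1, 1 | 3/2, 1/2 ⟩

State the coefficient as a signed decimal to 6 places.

√[4·0!1!2!/4! · 0!1!2!0!2!1!] = √(4/3)
  +(−1)^0/∏(0,0,1,2,0,0)! = 1/2  (running 1/2)
⟨..|..⟩ = √(4/3)·(1/2) = +0.577350

+√(1/3) ≈ +0.577350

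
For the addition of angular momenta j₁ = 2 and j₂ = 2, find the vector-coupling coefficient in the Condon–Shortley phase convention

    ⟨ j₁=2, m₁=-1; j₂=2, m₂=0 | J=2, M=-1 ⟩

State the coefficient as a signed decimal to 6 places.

triangle: 2!×2!×2!/7! = 8/5040
(j±m)!: 1!×3!×2!×2!×1!×3! = 144
prefactor² = (2J+1)×Δ×N² = 8/7
  k=1: −1/(1!×1!×2!×1!×0!×1!) = -1/2
  k=2: +1/(2!×0!×1!×0!×1!×2!) = 1/4
Σ = -1/4  ⇒  CG² = 8/7×(-1/4)² = 1/14
CG = −√(1/14) = -0.267261

−√(1/14) ≈ -0.267261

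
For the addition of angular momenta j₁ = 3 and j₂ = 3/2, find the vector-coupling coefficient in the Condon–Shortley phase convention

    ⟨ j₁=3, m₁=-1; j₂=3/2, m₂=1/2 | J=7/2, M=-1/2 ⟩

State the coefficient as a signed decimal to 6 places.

-0.534522  (= −√(2/7))

√[8·1!5!2!/9! · 2!4!2!1!3!4!] = √(512/7)
  +(−1)^0/∏(0,1,4,2,1,0)! = 1/48  (running 1/48)
  +(−1)^1/∏(1,0,3,1,2,1)! = -1/12  (running -1/16)
⟨..|..⟩ = √(512/7)·(-1/16) = -0.534522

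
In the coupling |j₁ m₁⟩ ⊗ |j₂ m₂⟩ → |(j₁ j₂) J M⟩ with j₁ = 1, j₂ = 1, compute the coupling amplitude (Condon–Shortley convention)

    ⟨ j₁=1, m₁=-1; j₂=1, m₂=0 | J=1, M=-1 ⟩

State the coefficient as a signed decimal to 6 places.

-0.707107

j₁+j₂−J=1  J+j₁−j₂=1  J−j₁+j₂=1  j₁+j₂+J+1=4
(j₁±m₁, j₂±m₂, J±M) = (0,2,1,1,0,2)
P² = 1/2
sum k=1..1:
  [1] −1/1 = -1
S = -1
C² = P²·S² = 1/2 ; C = -0.707107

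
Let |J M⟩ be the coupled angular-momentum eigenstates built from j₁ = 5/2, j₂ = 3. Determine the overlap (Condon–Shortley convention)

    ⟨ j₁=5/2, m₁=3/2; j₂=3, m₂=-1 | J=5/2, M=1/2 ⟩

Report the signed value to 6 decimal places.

-0.169031

triangle: 3!*2!*3!/9! = 72/362880
(j±m)!: 4!*1!*2!*4!*3!*2! = 13824
prefactor² = (2J+1)*Δ*N² = 576/35
  k=0: +1/(0!*3!*1!*2!*1!*1!) = 1/12
  k=1: −1/(1!*2!*0!*1!*2!*2!) = -1/8
Σ = -1/24  ⇒  CG² = 576/35*(-1/24)² = 1/35
CG = −√(1/35) = -0.169031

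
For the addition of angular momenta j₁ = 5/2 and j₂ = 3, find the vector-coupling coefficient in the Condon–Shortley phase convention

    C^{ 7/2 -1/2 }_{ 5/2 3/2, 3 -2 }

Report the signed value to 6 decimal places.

+0.563436

j₁+j₂−J=2  J+j₁−j₂=3  J−j₁+j₂=4  j₁+j₂+J+1=10
(j₁±m₁, j₂±m₂, J±M) = (4,1,1,5,3,4)
P² = 9216/35
sum k=0..1:
  [0] +1/24 = 1/24
  [1] −1/144 = -1/144
S = 5/144
C² = P²·S² = 20/63 ; C = +0.563436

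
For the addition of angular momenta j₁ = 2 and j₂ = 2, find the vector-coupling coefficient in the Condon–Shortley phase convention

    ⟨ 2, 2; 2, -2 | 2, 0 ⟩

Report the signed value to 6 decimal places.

triangle: 2!*2!*2!/7! = 8/5040
(j±m)!: 4!*0!*0!*4!*2!*2! = 2304
prefactor² = (2J+1)*Δ*N² = 128/7
  k=0: +1/(0!*2!*0!*0!*2!*2!) = 1/8
Σ = 1/8  ⇒  CG² = 128/7*1/8² = 2/7
CG = +√(2/7) = +0.534522

+√(2/7) = +0.534522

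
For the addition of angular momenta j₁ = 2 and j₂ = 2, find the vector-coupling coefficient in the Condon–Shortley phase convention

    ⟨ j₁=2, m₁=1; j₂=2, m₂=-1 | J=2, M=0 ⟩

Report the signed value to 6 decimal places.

√[5·2!2!2!/7! · 3!1!1!3!2!2!] = √(8/7)
  +(−1)^0/∏(0,2,1,1,1,1)! = 1/2  (running 1/2)
  +(−1)^1/∏(1,1,0,0,2,2)! = -1/4  (running 1/4)
⟨..|..⟩ = √(8/7)·(1/4) = +0.267261

+0.267261  (= +√(1/14))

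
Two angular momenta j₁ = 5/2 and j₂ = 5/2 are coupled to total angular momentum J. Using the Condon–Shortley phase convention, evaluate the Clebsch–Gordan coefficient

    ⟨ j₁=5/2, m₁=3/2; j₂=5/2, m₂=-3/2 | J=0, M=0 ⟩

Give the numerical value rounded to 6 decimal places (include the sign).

-0.408248  (= −√(1/6))

√[1·5!0!0!/6! · 4!1!1!4!0!0!] = √(96)
  +(−1)^1/∏(1,4,0,0,0,0)! = -1/24  (running -1/24)
⟨..|..⟩ = √(96)·(-1/24) = -0.408248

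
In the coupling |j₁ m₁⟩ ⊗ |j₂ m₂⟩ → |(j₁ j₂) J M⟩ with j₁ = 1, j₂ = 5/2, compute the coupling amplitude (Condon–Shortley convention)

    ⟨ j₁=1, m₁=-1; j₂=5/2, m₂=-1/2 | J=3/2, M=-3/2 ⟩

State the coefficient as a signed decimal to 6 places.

+0.258199  (= +√(1/15))

√[4·2!0!3!/6! · 0!2!2!3!0!3!] = √(48/5)
  +(−1)^2/∏(2,0,0,0,0,3)! = 1/12  (running 1/12)
⟨..|..⟩ = √(48/5)·(1/12) = +0.258199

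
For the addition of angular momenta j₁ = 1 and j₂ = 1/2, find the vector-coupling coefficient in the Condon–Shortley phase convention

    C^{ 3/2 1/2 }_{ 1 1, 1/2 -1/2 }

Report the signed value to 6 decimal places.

+0.577350  (= +√(1/3))

√[4·0!2!1!/4! · 2!0!0!1!2!1!] = √(4/3)
  +(−1)^0/∏(0,0,0,0,2,1)! = 1/2  (running 1/2)
⟨..|..⟩ = √(4/3)·(1/2) = +0.577350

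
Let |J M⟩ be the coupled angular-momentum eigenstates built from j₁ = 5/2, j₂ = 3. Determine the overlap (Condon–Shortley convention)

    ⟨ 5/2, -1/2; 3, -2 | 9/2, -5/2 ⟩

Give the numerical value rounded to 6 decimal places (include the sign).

+0.497468  (= +√(49/198))

j₁+j₂−J=1  J+j₁−j₂=4  J−j₁+j₂=5  j₁+j₂+J+1=11
(j₁±m₁, j₂±m₂, J±M) = (2,3,1,5,2,7)
P² = 115200/11
sum k=0..1:
  [0] +1/144 = 1/144
  [1] −1/480 = -1/480
S = 7/1440
C² = P²·S² = 49/198 ; C = +0.497468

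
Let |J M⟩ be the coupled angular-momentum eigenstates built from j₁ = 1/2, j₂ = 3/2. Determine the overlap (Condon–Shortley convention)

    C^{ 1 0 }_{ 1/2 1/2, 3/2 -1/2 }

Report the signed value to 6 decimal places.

+0.707107  (= +√(1/2))

triangle: 1!×0!×2!/4! = 2/24
(j±m)!: 1!×0!×1!×2!×1!×1! = 2
prefactor² = (2J+1)×Δ×N² = 1/2
  k=0: +1/(0!×1!×0!×1!×0!×1!) = 1
Σ = 1  ⇒  CG² = 1/2×1² = 1/2
CG = +√(1/2) = +0.707107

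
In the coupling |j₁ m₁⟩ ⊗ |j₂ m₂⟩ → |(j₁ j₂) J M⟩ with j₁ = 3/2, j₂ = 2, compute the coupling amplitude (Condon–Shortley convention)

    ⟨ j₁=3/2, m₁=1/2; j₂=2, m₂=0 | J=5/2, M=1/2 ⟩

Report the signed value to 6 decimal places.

+√(3/35) = +0.292770

j₁+j₂−J=1  J+j₁−j₂=2  J−j₁+j₂=3  j₁+j₂+J+1=7
(j₁±m₁, j₂±m₂, J±M) = (2,1,2,2,3,2)
P² = 48/35
sum k=0..1:
  [0] +1/2 = 1/2
  [1] −1/4 = -1/4
S = 1/4
C² = P²·S² = 3/35 ; C = +0.292770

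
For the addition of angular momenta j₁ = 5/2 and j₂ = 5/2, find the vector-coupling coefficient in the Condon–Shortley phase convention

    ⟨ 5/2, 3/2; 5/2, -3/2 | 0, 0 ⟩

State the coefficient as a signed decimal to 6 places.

j₁+j₂−J=5  J+j₁−j₂=0  J−j₁+j₂=0  j₁+j₂+J+1=6
(j₁±m₁, j₂±m₂, J±M) = (4,1,1,4,0,0)
P² = 96
sum k=1..1:
  [1] −1/24 = -1/24
S = -1/24
C² = P²·S² = 1/6 ; C = -0.408248

-0.408248  (= −√(1/6))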